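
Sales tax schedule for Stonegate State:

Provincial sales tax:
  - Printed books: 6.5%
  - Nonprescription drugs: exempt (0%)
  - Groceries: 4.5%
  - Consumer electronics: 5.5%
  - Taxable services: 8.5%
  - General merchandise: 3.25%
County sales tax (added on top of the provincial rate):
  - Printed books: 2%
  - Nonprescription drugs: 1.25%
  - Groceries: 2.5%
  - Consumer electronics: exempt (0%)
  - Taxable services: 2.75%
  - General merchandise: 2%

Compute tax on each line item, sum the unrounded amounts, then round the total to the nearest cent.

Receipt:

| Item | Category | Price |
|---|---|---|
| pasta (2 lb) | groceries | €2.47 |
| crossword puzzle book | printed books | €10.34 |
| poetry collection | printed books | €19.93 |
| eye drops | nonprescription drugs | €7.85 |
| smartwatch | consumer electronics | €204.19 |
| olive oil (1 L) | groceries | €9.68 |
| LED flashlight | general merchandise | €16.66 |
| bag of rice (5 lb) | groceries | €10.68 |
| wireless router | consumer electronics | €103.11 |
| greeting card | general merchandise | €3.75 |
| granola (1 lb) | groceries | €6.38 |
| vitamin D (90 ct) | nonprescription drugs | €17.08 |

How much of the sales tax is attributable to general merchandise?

LED flashlight €16.66: general merchandise → 3.25% + 2% county = 5.25% → €0.87465
Greeting card €3.75: general merchandise → 3.25% + 2% county = 5.25% → €0.196875
Tax on general merchandise: unrounded sum = €1.071525 → €1.07

€1.07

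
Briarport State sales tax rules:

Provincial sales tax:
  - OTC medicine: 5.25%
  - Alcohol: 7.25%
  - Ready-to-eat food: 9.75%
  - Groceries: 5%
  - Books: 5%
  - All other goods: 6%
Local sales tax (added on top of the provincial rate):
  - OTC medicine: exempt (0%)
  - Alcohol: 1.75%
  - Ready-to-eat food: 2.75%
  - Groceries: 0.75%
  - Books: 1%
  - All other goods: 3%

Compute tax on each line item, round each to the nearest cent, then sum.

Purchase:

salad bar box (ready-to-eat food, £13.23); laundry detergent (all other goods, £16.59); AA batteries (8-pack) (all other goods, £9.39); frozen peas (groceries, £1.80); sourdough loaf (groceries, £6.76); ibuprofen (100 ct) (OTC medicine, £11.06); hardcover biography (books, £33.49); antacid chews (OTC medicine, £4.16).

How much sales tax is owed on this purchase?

£7.29

Salad bar box £13.23: ready-to-eat food → 9.75% + 2.75% local = 12.5% → £1.65
Laundry detergent £16.59: all other goods → 6% + 3% local = 9% → £1.49
AA batteries (8-pack) £9.39: all other goods → 6% + 3% local = 9% → £0.85
Frozen peas £1.80: groceries → 5% + 0.75% local = 5.75% → £0.10
Sourdough loaf £6.76: groceries → 5% + 0.75% local = 5.75% → £0.39
Ibuprofen (100 ct) £11.06: OTC medicine → 5.25% + 0% local = 5.25% → £0.58
Hardcover biography £33.49: books → 5% + 1% local = 6% → £2.01
Antacid chews £4.16: OTC medicine → 5.25% + 0% local = 5.25% → £0.22
Total tax = £1.65 + £1.49 + £0.85 + £0.10 + £0.39 + £0.58 + £2.01 + £0.22 = £7.29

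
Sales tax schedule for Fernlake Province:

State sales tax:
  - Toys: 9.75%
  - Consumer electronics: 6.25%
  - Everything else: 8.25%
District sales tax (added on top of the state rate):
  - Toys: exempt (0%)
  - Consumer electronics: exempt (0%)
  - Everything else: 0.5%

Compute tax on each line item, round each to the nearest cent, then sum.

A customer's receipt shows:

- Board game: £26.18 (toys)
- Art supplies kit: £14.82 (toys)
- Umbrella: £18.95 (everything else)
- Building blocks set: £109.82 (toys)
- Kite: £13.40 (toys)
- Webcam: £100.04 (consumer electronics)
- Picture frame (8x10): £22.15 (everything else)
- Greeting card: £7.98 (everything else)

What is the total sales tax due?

£26.56

Board game £26.18: toys → 9.75% + 0% district = 9.75% → £2.55
Art supplies kit £14.82: toys → 9.75% + 0% district = 9.75% → £1.44
Umbrella £18.95: everything else → 8.25% + 0.5% district = 8.75% → £1.66
Building blocks set £109.82: toys → 9.75% + 0% district = 9.75% → £10.71
Kite £13.40: toys → 9.75% + 0% district = 9.75% → £1.31
Webcam £100.04: consumer electronics → 6.25% + 0% district = 6.25% → £6.25
Picture frame (8x10) £22.15: everything else → 8.25% + 0.5% district = 8.75% → £1.94
Greeting card £7.98: everything else → 8.25% + 0.5% district = 8.75% → £0.70
Total tax = £2.55 + £1.44 + £1.66 + £10.71 + £1.31 + £6.25 + £1.94 + £0.70 = £26.56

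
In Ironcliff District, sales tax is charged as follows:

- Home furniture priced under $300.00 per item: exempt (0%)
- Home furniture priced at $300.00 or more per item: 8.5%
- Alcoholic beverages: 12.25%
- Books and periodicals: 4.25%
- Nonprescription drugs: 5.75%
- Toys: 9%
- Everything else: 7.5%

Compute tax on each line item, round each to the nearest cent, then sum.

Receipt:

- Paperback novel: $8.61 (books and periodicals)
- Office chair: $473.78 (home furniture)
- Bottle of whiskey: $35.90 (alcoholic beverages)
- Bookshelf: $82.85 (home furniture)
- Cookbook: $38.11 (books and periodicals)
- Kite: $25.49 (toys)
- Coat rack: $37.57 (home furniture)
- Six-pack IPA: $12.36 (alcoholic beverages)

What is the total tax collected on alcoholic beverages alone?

$5.91

Bottle of whiskey $35.90: alcoholic beverages → 12.25% → $4.40
Six-pack IPA $12.36: alcoholic beverages → 12.25% → $1.51
Tax on alcoholic beverages = $4.40 + $1.51 = $5.91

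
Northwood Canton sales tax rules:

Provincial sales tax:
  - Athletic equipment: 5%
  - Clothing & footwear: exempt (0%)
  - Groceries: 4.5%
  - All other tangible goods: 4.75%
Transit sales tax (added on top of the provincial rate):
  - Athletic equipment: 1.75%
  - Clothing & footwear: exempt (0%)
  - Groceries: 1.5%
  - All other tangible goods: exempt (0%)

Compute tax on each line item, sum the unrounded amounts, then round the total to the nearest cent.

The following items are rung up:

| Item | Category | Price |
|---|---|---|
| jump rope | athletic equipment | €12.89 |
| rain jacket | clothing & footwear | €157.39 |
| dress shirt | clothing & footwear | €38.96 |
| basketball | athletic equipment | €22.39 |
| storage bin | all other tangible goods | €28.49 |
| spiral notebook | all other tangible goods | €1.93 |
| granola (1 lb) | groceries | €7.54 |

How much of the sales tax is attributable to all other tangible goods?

Storage bin €28.49: all other tangible goods → 4.75% + 0% transit = 4.75% → €1.353275
Spiral notebook €1.93: all other tangible goods → 4.75% + 0% transit = 4.75% → €0.091675
Tax on all other tangible goods: unrounded sum = €1.44495 → €1.44

€1.44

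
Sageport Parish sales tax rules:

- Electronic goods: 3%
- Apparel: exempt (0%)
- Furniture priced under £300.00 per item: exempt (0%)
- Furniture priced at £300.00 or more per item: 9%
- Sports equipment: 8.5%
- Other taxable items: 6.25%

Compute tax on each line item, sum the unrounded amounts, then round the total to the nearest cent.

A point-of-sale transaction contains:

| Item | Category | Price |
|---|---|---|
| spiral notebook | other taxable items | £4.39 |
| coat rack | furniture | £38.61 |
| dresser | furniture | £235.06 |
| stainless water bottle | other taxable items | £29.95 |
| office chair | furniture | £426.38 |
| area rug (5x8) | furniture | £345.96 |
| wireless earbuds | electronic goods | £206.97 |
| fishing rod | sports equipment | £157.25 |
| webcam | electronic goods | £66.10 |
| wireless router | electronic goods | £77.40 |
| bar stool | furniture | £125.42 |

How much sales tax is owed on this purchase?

£95.54

Spiral notebook £4.39: other taxable items → 6.25% → £0.274375
Coat rack £38.61: furniture, under £300.00 → 0% → £0.00
Dresser £235.06: furniture, under £300.00 → 0% → £0.00
Stainless water bottle £29.95: other taxable items → 6.25% → £1.871875
Office chair £426.38: furniture, £300.00 or more → 9% → £38.3742
Area rug (5x8) £345.96: furniture, £300.00 or more → 9% → £31.1364
Wireless earbuds £206.97: electronic goods → 3% → £6.2091
Fishing rod £157.25: sports equipment → 8.5% → £13.36625
Webcam £66.10: electronic goods → 3% → £1.983
Wireless router £77.40: electronic goods → 3% → £2.322
Bar stool £125.42: furniture, under £300.00 → 0% → £0.00
Unrounded tax sum = £95.5372 → £95.54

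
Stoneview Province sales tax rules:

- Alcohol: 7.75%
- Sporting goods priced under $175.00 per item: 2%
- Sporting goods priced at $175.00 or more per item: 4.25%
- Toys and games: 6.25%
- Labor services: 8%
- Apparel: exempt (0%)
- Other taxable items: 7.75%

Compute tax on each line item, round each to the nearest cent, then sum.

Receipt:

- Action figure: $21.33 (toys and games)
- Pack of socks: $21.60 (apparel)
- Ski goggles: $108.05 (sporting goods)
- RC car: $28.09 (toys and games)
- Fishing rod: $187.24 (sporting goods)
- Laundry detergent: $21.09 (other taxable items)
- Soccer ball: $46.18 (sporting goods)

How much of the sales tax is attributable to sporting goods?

$11.04

Ski goggles $108.05: sporting goods, under $175.00 → 2% → $2.16
Fishing rod $187.24: sporting goods, $175.00 or more → 4.25% → $7.96
Soccer ball $46.18: sporting goods, under $175.00 → 2% → $0.92
Tax on sporting goods = $2.16 + $7.96 + $0.92 = $11.04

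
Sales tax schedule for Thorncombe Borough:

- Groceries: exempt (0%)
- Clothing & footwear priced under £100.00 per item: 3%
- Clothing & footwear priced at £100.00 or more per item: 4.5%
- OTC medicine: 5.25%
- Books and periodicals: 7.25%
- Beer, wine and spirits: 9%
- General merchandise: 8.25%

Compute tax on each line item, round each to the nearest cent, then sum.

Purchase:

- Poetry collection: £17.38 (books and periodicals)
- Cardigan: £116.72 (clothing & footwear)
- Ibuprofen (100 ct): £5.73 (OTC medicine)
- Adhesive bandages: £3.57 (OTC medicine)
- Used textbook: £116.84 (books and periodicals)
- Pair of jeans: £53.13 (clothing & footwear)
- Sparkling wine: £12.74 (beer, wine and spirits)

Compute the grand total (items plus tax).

Poetry collection £17.38: books and periodicals → 7.25% → £1.26
Cardigan £116.72: clothing & footwear, £100.00 or more → 4.5% → £5.25
Ibuprofen (100 ct) £5.73: OTC medicine → 5.25% → £0.30
Adhesive bandages £3.57: OTC medicine → 5.25% → £0.19
Used textbook £116.84: books and periodicals → 7.25% → £8.47
Pair of jeans £53.13: clothing & footwear, under £100.00 → 3% → £1.59
Sparkling wine £12.74: beer, wine and spirits → 9% → £1.15
Subtotal = £326.11; tax = £18.21; total due = £344.32

£344.32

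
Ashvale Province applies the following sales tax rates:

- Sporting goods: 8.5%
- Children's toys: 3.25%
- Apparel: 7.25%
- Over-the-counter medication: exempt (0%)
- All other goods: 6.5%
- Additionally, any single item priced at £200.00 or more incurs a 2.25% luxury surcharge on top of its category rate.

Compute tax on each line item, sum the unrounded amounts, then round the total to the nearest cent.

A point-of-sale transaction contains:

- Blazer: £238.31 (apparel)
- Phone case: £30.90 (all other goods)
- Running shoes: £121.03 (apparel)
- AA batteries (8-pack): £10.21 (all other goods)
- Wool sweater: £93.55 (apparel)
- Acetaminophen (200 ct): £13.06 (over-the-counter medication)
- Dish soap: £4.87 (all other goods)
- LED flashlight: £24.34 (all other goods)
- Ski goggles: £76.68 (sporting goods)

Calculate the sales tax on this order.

Blazer £238.31: apparel → 7.25% + 2.25% surcharge = 9.5% → £22.63945
Phone case £30.90: all other goods → 6.5% → £2.0085
Running shoes £121.03: apparel → 7.25% → £8.774675
AA batteries (8-pack) £10.21: all other goods → 6.5% → £0.66365
Wool sweater £93.55: apparel → 7.25% → £6.782375
Acetaminophen (200 ct) £13.06: over-the-counter medication → 0% → £0.00
Dish soap £4.87: all other goods → 6.5% → £0.31655
LED flashlight £24.34: all other goods → 6.5% → £1.5821
Ski goggles £76.68: sporting goods → 8.5% → £6.5178
Unrounded tax sum = £49.2851 → £49.29

£49.29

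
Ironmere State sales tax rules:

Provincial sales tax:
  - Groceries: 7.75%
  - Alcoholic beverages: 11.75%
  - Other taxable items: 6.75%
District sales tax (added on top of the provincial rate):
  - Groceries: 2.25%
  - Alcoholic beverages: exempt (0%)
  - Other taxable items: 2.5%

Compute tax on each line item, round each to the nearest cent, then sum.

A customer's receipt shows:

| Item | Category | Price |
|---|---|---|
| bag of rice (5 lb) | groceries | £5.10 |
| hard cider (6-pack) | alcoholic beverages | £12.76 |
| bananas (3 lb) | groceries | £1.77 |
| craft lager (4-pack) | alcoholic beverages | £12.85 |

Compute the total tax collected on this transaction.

£3.70

Bag of rice (5 lb) £5.10: groceries → 7.75% + 2.25% district = 10% → £0.51
Hard cider (6-pack) £12.76: alcoholic beverages → 11.75% + 0% district = 11.75% → £1.50
Bananas (3 lb) £1.77: groceries → 7.75% + 2.25% district = 10% → £0.18
Craft lager (4-pack) £12.85: alcoholic beverages → 11.75% + 0% district = 11.75% → £1.51
Total tax = £0.51 + £1.50 + £0.18 + £1.51 = £3.70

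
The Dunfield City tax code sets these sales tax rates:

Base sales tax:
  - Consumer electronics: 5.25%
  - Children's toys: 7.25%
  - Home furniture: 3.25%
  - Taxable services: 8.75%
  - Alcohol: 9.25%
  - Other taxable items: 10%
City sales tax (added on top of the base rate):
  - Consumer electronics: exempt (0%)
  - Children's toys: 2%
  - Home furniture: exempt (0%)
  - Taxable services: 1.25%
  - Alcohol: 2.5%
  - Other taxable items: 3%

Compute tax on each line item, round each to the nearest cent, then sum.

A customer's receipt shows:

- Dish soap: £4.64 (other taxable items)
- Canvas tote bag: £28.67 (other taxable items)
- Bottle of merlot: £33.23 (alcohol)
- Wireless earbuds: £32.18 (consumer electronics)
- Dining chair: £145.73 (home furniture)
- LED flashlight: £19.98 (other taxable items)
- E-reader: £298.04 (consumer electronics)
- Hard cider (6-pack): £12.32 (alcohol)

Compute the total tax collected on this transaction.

Dish soap £4.64: other taxable items → 10% + 3% city = 13% → £0.60
Canvas tote bag £28.67: other taxable items → 10% + 3% city = 13% → £3.73
Bottle of merlot £33.23: alcohol → 9.25% + 2.5% city = 11.75% → £3.90
Wireless earbuds £32.18: consumer electronics → 5.25% + 0% city = 5.25% → £1.69
Dining chair £145.73: home furniture → 3.25% + 0% city = 3.25% → £4.74
LED flashlight £19.98: other taxable items → 10% + 3% city = 13% → £2.60
E-reader £298.04: consumer electronics → 5.25% + 0% city = 5.25% → £15.65
Hard cider (6-pack) £12.32: alcohol → 9.25% + 2.5% city = 11.75% → £1.45
Total tax = £0.60 + £3.73 + £3.90 + £1.69 + £4.74 + £2.60 + £15.65 + £1.45 = £34.36

£34.36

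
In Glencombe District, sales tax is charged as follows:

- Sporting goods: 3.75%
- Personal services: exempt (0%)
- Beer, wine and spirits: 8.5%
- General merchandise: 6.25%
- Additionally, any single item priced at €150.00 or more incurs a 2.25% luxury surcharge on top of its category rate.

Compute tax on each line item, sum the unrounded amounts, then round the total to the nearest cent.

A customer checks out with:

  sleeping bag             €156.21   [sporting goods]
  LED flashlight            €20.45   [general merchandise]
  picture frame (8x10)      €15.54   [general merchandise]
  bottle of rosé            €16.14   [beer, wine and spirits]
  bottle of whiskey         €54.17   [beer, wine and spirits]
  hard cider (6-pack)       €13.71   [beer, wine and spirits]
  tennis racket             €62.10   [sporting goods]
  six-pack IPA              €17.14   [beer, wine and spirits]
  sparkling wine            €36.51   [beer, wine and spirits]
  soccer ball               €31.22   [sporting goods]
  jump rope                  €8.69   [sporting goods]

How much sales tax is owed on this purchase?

€27.15

Sleeping bag €156.21: sporting goods → 3.75% + 2.25% surcharge = 6% → €9.3726
LED flashlight €20.45: general merchandise → 6.25% → €1.278125
Picture frame (8x10) €15.54: general merchandise → 6.25% → €0.97125
Bottle of rosé €16.14: beer, wine and spirits → 8.5% → €1.3719
Bottle of whiskey €54.17: beer, wine and spirits → 8.5% → €4.60445
Hard cider (6-pack) €13.71: beer, wine and spirits → 8.5% → €1.16535
Tennis racket €62.10: sporting goods → 3.75% → €2.32875
Six-pack IPA €17.14: beer, wine and spirits → 8.5% → €1.4569
Sparkling wine €36.51: beer, wine and spirits → 8.5% → €3.10335
Soccer ball €31.22: sporting goods → 3.75% → €1.17075
Jump rope €8.69: sporting goods → 3.75% → €0.325875
Unrounded tax sum = €27.1493 → €27.15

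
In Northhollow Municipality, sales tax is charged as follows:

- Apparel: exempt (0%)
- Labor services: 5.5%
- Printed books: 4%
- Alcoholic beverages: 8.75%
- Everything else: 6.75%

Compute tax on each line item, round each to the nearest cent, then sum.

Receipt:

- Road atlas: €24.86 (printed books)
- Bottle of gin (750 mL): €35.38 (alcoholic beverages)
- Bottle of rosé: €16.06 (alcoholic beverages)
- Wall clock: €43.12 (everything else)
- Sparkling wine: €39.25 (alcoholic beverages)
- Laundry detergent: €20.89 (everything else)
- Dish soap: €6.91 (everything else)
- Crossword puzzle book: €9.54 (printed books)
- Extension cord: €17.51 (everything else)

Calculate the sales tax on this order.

Road atlas €24.86: printed books → 4% → €0.99
Bottle of gin (750 mL) €35.38: alcoholic beverages → 8.75% → €3.10
Bottle of rosé €16.06: alcoholic beverages → 8.75% → €1.41
Wall clock €43.12: everything else → 6.75% → €2.91
Sparkling wine €39.25: alcoholic beverages → 8.75% → €3.43
Laundry detergent €20.89: everything else → 6.75% → €1.41
Dish soap €6.91: everything else → 6.75% → €0.47
Crossword puzzle book €9.54: printed books → 4% → €0.38
Extension cord €17.51: everything else → 6.75% → €1.18
Total tax = €0.99 + €3.10 + €1.41 + €2.91 + €3.43 + €1.41 + €0.47 + €0.38 + €1.18 = €15.28

€15.28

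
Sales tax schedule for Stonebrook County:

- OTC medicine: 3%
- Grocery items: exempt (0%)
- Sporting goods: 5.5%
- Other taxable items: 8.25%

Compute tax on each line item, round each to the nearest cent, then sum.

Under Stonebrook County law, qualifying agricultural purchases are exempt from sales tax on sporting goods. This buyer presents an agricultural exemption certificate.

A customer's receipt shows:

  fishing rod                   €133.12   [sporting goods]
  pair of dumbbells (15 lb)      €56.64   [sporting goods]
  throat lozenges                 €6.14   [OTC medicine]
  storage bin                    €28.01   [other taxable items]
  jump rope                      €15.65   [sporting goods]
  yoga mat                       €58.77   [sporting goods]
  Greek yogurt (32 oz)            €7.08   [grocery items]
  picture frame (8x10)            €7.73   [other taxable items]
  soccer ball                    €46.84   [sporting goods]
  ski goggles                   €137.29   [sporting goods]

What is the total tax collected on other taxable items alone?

€2.95

Storage bin €28.01: other taxable items → 8.25% → €2.31
Picture frame (8x10) €7.73: other taxable items → 8.25% → €0.64
Tax on other taxable items = €2.31 + €0.64 = €2.95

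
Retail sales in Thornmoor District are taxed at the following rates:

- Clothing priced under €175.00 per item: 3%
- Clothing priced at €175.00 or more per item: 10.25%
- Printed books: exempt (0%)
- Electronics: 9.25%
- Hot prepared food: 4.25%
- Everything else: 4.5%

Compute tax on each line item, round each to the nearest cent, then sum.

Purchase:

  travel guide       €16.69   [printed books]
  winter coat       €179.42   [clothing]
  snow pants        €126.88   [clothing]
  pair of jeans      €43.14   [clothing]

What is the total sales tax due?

Travel guide €16.69: printed books → 0% → €0.00
Winter coat €179.42: clothing, €175.00 or more → 10.25% → €18.39
Snow pants €126.88: clothing, under €175.00 → 3% → €3.81
Pair of jeans €43.14: clothing, under €175.00 → 3% → €1.29
Total tax = €18.39 + €3.81 + €1.29 = €23.49

€23.49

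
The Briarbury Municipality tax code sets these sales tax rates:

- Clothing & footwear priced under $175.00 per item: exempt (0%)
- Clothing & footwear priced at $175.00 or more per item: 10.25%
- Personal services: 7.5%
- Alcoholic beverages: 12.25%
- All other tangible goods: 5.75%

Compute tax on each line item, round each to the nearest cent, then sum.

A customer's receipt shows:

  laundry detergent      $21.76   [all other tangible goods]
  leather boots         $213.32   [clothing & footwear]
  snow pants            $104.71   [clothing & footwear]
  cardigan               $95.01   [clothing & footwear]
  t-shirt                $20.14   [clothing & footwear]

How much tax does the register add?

Laundry detergent $21.76: all other tangible goods → 5.75% → $1.25
Leather boots $213.32: clothing & footwear, $175.00 or more → 10.25% → $21.87
Snow pants $104.71: clothing & footwear, under $175.00 → 0% → $0.00
Cardigan $95.01: clothing & footwear, under $175.00 → 0% → $0.00
T-shirt $20.14: clothing & footwear, under $175.00 → 0% → $0.00
Total tax = $1.25 + $21.87 = $23.12

$23.12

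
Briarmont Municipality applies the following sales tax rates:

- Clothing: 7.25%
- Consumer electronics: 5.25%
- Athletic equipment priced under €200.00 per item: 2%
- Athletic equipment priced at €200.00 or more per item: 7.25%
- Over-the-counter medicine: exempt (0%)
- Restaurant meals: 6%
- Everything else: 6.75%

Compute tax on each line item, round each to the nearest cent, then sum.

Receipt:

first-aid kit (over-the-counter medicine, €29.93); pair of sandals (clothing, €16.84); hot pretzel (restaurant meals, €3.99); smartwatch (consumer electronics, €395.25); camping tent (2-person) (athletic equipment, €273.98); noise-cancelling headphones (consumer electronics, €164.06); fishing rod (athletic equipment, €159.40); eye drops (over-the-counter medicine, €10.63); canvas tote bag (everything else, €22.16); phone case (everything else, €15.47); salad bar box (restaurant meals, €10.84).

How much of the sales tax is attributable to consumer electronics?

Smartwatch €395.25: consumer electronics → 5.25% → €20.75
Noise-cancelling headphones €164.06: consumer electronics → 5.25% → €8.61
Tax on consumer electronics = €20.75 + €8.61 = €29.36

€29.36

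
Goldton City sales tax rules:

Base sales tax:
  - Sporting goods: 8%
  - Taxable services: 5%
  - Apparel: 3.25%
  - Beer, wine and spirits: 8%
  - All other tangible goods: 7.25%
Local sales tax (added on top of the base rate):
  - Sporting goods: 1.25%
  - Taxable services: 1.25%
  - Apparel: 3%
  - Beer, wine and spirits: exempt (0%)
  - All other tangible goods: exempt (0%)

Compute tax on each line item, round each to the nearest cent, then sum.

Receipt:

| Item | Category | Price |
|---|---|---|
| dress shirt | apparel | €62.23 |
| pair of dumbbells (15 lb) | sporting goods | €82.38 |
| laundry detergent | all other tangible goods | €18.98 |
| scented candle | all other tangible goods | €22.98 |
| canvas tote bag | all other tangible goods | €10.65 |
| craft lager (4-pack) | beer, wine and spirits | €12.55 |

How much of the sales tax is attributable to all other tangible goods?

Laundry detergent €18.98: all other tangible goods → 7.25% + 0% local = 7.25% → €1.38
Scented candle €22.98: all other tangible goods → 7.25% + 0% local = 7.25% → €1.67
Canvas tote bag €10.65: all other tangible goods → 7.25% + 0% local = 7.25% → €0.77
Tax on all other tangible goods = €1.38 + €1.67 + €0.77 = €3.82

€3.82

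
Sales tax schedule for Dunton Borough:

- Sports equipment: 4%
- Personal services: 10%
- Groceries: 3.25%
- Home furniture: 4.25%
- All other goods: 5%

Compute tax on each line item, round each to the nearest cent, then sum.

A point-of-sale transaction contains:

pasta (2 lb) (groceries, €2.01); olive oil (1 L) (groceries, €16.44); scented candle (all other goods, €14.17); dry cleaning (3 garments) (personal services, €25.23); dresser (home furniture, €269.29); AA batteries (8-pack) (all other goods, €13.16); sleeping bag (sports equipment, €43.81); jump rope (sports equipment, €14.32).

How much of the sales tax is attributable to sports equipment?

€2.32

Sleeping bag €43.81: sports equipment → 4% → €1.75
Jump rope €14.32: sports equipment → 4% → €0.57
Tax on sports equipment = €1.75 + €0.57 = €2.32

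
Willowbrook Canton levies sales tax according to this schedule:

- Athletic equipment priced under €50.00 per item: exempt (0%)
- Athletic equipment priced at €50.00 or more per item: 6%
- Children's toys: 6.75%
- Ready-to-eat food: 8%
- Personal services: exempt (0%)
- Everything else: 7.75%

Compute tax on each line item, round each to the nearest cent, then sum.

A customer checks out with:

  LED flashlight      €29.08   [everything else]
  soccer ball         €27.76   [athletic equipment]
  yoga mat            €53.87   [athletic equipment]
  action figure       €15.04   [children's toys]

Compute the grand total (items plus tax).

LED flashlight €29.08: everything else → 7.75% → €2.25
Soccer ball €27.76: athletic equipment, under €50.00 → 0% → €0.00
Yoga mat €53.87: athletic equipment, €50.00 or more → 6% → €3.23
Action figure €15.04: children's toys → 6.75% → €1.02
Subtotal = €125.75; tax = €6.50; total due = €132.25

€132.25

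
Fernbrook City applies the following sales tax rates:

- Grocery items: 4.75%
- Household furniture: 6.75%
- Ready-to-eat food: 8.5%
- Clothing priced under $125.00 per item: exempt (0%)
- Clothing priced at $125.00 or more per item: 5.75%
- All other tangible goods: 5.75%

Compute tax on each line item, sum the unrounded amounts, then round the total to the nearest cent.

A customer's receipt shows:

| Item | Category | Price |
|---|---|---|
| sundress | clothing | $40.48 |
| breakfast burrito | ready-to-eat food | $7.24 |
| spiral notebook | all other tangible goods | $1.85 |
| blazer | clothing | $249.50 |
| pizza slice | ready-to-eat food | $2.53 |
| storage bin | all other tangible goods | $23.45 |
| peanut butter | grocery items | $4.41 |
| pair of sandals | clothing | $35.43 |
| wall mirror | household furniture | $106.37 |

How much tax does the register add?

Sundress $40.48: clothing, under $125.00 → 0% → $0.00
Breakfast burrito $7.24: ready-to-eat food → 8.5% → $0.6154
Spiral notebook $1.85: all other tangible goods → 5.75% → $0.106375
Blazer $249.50: clothing, $125.00 or more → 5.75% → $14.34625
Pizza slice $2.53: ready-to-eat food → 8.5% → $0.21505
Storage bin $23.45: all other tangible goods → 5.75% → $1.348375
Peanut butter $4.41: grocery items → 4.75% → $0.209475
Pair of sandals $35.43: clothing, under $125.00 → 0% → $0.00
Wall mirror $106.37: household furniture → 6.75% → $7.179975
Unrounded tax sum = $24.0209 → $24.02

$24.02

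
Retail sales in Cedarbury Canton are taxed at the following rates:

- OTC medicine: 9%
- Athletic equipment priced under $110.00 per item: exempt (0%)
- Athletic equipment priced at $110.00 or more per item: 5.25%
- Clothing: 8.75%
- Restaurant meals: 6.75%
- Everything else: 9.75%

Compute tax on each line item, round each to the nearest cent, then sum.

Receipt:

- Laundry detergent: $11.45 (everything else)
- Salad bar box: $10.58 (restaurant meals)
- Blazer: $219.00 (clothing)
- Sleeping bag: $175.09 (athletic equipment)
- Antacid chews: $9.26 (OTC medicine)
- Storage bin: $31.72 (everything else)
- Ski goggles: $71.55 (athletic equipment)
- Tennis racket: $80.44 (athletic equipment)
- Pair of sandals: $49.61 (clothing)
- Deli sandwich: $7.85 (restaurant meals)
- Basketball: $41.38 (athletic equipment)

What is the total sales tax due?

$38.97

Laundry detergent $11.45: everything else → 9.75% → $1.12
Salad bar box $10.58: restaurant meals → 6.75% → $0.71
Blazer $219.00: clothing → 8.75% → $19.16
Sleeping bag $175.09: athletic equipment, $110.00 or more → 5.25% → $9.19
Antacid chews $9.26: OTC medicine → 9% → $0.83
Storage bin $31.72: everything else → 9.75% → $3.09
Ski goggles $71.55: athletic equipment, under $110.00 → 0% → $0.00
Tennis racket $80.44: athletic equipment, under $110.00 → 0% → $0.00
Pair of sandals $49.61: clothing → 8.75% → $4.34
Deli sandwich $7.85: restaurant meals → 6.75% → $0.53
Basketball $41.38: athletic equipment, under $110.00 → 0% → $0.00
Total tax = $1.12 + $0.71 + $19.16 + $9.19 + $0.83 + $3.09 + $4.34 + $0.53 = $38.97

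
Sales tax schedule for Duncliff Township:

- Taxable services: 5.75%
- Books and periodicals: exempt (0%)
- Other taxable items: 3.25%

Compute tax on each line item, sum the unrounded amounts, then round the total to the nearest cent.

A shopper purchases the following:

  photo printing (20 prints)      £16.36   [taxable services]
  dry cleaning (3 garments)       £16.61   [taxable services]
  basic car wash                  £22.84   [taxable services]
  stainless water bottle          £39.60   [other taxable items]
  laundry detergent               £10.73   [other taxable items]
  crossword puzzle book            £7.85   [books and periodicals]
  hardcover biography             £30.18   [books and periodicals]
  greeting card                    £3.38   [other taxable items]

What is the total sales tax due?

Photo printing (20 prints) £16.36: taxable services → 5.75% → £0.9407
Dry cleaning (3 garments) £16.61: taxable services → 5.75% → £0.955075
Basic car wash £22.84: taxable services → 5.75% → £1.3133
Stainless water bottle £39.60: other taxable items → 3.25% → £1.287
Laundry detergent £10.73: other taxable items → 3.25% → £0.348725
Crossword puzzle book £7.85: books and periodicals → 0% → £0.00
Hardcover biography £30.18: books and periodicals → 0% → £0.00
Greeting card £3.38: other taxable items → 3.25% → £0.10985
Unrounded tax sum = £4.95465 → £4.95

£4.95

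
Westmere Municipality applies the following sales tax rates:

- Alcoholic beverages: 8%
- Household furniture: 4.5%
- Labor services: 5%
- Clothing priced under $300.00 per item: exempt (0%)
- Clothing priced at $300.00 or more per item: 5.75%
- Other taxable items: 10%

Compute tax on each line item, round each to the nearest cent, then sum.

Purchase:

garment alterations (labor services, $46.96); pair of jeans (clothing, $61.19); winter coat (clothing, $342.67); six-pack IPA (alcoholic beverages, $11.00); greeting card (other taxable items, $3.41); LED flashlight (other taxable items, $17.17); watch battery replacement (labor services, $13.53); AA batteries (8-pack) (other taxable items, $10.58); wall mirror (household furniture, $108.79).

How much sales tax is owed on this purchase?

$31.63

Garment alterations $46.96: labor services → 5% → $2.35
Pair of jeans $61.19: clothing, under $300.00 → 0% → $0.00
Winter coat $342.67: clothing, $300.00 or more → 5.75% → $19.70
Six-pack IPA $11.00: alcoholic beverages → 8% → $0.88
Greeting card $3.41: other taxable items → 10% → $0.34
LED flashlight $17.17: other taxable items → 10% → $1.72
Watch battery replacement $13.53: labor services → 5% → $0.68
AA batteries (8-pack) $10.58: other taxable items → 10% → $1.06
Wall mirror $108.79: household furniture → 4.5% → $4.90
Total tax = $2.35 + $19.70 + $0.88 + $0.34 + $1.72 + $0.68 + $1.06 + $4.90 = $31.63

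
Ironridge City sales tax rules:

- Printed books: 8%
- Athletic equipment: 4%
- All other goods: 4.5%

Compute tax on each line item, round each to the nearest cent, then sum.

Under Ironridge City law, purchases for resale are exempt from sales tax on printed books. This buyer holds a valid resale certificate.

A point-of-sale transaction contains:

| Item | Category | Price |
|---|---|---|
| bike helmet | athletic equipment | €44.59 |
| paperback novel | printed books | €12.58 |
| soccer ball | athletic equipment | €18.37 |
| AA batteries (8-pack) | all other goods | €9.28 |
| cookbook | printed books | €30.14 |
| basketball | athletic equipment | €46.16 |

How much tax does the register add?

€4.78

Bike helmet €44.59: athletic equipment → 4% → €1.78
Paperback novel €12.58: printed books, buyer-exempt → 0% → €0.00
Soccer ball €18.37: athletic equipment → 4% → €0.73
AA batteries (8-pack) €9.28: all other goods → 4.5% → €0.42
Cookbook €30.14: printed books, buyer-exempt → 0% → €0.00
Basketball €46.16: athletic equipment → 4% → €1.85
Total tax = €1.78 + €0.73 + €0.42 + €1.85 = €4.78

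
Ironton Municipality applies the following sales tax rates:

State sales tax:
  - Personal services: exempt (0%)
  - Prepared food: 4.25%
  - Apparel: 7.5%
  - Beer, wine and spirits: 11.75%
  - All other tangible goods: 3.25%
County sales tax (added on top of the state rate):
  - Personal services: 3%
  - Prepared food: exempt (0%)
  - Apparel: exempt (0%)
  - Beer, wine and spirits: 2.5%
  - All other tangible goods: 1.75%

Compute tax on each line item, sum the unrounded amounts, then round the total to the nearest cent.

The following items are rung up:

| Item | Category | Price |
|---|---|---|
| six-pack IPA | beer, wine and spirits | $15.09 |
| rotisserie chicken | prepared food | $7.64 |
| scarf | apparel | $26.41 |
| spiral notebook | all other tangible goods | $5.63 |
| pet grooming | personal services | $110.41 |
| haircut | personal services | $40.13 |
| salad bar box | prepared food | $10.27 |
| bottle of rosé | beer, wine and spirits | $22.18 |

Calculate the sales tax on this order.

$12.85

Six-pack IPA $15.09: beer, wine and spirits → 11.75% + 2.5% county = 14.25% → $2.150325
Rotisserie chicken $7.64: prepared food → 4.25% + 0% county = 4.25% → $0.3247
Scarf $26.41: apparel → 7.5% + 0% county = 7.5% → $1.98075
Spiral notebook $5.63: all other tangible goods → 3.25% + 1.75% county = 5% → $0.2815
Pet grooming $110.41: personal services → 0% + 3% county = 3% → $3.3123
Haircut $40.13: personal services → 0% + 3% county = 3% → $1.2039
Salad bar box $10.27: prepared food → 4.25% + 0% county = 4.25% → $0.436475
Bottle of rosé $22.18: beer, wine and spirits → 11.75% + 2.5% county = 14.25% → $3.16065
Unrounded tax sum = $12.8506 → $12.85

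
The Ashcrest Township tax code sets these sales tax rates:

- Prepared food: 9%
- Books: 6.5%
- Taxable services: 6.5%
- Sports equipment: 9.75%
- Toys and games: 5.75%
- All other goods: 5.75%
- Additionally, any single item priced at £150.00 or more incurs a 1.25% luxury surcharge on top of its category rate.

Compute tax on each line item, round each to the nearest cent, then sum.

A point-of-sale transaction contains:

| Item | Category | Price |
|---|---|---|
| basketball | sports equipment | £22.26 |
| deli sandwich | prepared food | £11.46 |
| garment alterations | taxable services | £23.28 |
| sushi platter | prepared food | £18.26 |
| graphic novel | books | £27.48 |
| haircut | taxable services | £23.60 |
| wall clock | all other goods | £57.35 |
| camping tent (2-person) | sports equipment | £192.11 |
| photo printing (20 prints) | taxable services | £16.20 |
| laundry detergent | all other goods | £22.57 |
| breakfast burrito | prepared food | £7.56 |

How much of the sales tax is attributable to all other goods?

Wall clock £57.35: all other goods → 5.75% → £3.30
Laundry detergent £22.57: all other goods → 5.75% → £1.30
Tax on all other goods = £3.30 + £1.30 = £4.60

£4.60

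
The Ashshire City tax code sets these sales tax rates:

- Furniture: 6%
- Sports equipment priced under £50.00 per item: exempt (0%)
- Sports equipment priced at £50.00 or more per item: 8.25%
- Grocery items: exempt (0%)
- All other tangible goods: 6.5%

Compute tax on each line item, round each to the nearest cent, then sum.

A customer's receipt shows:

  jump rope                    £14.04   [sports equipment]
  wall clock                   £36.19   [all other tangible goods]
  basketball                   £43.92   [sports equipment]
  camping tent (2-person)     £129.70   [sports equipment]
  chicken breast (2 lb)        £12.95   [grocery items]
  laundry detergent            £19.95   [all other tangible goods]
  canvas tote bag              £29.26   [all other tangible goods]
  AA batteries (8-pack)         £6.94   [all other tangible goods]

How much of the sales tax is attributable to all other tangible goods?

Wall clock £36.19: all other tangible goods → 6.5% → £2.35
Laundry detergent £19.95: all other tangible goods → 6.5% → £1.30
Canvas tote bag £29.26: all other tangible goods → 6.5% → £1.90
AA batteries (8-pack) £6.94: all other tangible goods → 6.5% → £0.45
Tax on all other tangible goods = £2.35 + £1.30 + £1.90 + £0.45 = £6.00

£6.00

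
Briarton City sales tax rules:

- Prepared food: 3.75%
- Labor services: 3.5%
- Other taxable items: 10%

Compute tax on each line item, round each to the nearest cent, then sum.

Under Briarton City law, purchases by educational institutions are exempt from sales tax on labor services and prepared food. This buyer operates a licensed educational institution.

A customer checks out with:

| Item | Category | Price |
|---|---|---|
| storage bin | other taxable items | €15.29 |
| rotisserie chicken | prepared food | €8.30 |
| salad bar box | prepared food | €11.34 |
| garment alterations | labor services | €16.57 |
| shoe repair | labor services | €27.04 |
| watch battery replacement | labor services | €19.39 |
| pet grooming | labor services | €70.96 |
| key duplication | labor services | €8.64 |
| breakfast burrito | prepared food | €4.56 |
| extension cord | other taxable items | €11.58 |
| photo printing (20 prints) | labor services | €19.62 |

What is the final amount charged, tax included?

Storage bin €15.29: other taxable items → 10% → €1.53
Rotisserie chicken €8.30: prepared food, buyer-exempt → 0% → €0.00
Salad bar box €11.34: prepared food, buyer-exempt → 0% → €0.00
Garment alterations €16.57: labor services, buyer-exempt → 0% → €0.00
Shoe repair €27.04: labor services, buyer-exempt → 0% → €0.00
Watch battery replacement €19.39: labor services, buyer-exempt → 0% → €0.00
Pet grooming €70.96: labor services, buyer-exempt → 0% → €0.00
Key duplication €8.64: labor services, buyer-exempt → 0% → €0.00
Breakfast burrito €4.56: prepared food, buyer-exempt → 0% → €0.00
Extension cord €11.58: other taxable items → 10% → €1.16
Photo printing (20 prints) €19.62: labor services, buyer-exempt → 0% → €0.00
Subtotal = €213.29; tax = €2.69; total due = €215.98

€215.98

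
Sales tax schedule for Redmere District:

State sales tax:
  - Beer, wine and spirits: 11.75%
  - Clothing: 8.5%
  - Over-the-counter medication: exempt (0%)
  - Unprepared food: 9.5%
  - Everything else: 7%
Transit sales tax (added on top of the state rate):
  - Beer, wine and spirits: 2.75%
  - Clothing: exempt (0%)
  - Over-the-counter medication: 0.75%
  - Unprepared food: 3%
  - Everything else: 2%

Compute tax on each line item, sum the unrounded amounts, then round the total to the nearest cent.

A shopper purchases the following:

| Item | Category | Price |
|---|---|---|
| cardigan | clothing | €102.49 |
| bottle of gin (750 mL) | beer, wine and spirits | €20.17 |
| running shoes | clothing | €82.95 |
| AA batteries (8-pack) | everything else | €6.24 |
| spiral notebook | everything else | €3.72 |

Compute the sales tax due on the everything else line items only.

€0.90

AA batteries (8-pack) €6.24: everything else → 7% + 2% transit = 9% → €0.5616
Spiral notebook €3.72: everything else → 7% + 2% transit = 9% → €0.3348
Tax on everything else: unrounded sum = €0.8964 → €0.90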